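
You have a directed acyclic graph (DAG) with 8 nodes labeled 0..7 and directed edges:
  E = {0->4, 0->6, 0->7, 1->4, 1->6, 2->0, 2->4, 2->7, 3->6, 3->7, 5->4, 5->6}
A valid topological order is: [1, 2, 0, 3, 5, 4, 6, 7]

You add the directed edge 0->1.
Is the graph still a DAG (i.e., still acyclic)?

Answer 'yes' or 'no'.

Answer: yes

Derivation:
Given toposort: [1, 2, 0, 3, 5, 4, 6, 7]
Position of 0: index 2; position of 1: index 0
New edge 0->1: backward (u after v in old order)
Backward edge: old toposort is now invalid. Check if this creates a cycle.
Does 1 already reach 0? Reachable from 1: [1, 4, 6]. NO -> still a DAG (reorder needed).
Still a DAG? yes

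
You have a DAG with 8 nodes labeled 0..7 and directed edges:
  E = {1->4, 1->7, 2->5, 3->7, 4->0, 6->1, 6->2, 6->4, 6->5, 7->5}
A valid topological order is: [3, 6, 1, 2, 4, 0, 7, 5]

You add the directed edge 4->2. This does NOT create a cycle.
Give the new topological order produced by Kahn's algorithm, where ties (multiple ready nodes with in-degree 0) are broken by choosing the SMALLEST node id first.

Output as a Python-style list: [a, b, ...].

Old toposort: [3, 6, 1, 2, 4, 0, 7, 5]
Added edge: 4->2
Position of 4 (4) > position of 2 (3). Must reorder: 4 must now come before 2.
Run Kahn's algorithm (break ties by smallest node id):
  initial in-degrees: [1, 1, 2, 0, 2, 3, 0, 2]
  ready (indeg=0): [3, 6]
  pop 3: indeg[7]->1 | ready=[6] | order so far=[3]
  pop 6: indeg[1]->0; indeg[2]->1; indeg[4]->1; indeg[5]->2 | ready=[1] | order so far=[3, 6]
  pop 1: indeg[4]->0; indeg[7]->0 | ready=[4, 7] | order so far=[3, 6, 1]
  pop 4: indeg[0]->0; indeg[2]->0 | ready=[0, 2, 7] | order so far=[3, 6, 1, 4]
  pop 0: no out-edges | ready=[2, 7] | order so far=[3, 6, 1, 4, 0]
  pop 2: indeg[5]->1 | ready=[7] | order so far=[3, 6, 1, 4, 0, 2]
  pop 7: indeg[5]->0 | ready=[5] | order so far=[3, 6, 1, 4, 0, 2, 7]
  pop 5: no out-edges | ready=[] | order so far=[3, 6, 1, 4, 0, 2, 7, 5]
  Result: [3, 6, 1, 4, 0, 2, 7, 5]

Answer: [3, 6, 1, 4, 0, 2, 7, 5]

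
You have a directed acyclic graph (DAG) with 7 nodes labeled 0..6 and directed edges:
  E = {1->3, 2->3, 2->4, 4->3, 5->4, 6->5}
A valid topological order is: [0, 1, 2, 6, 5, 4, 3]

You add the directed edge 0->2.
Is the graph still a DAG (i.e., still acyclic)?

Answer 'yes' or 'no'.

Answer: yes

Derivation:
Given toposort: [0, 1, 2, 6, 5, 4, 3]
Position of 0: index 0; position of 2: index 2
New edge 0->2: forward
Forward edge: respects the existing order. Still a DAG, same toposort still valid.
Still a DAG? yes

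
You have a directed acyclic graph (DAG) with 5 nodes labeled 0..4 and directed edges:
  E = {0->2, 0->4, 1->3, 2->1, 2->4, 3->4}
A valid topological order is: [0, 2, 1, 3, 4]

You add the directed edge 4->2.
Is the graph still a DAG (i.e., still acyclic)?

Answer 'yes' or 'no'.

Given toposort: [0, 2, 1, 3, 4]
Position of 4: index 4; position of 2: index 1
New edge 4->2: backward (u after v in old order)
Backward edge: old toposort is now invalid. Check if this creates a cycle.
Does 2 already reach 4? Reachable from 2: [1, 2, 3, 4]. YES -> cycle!
Still a DAG? no

Answer: no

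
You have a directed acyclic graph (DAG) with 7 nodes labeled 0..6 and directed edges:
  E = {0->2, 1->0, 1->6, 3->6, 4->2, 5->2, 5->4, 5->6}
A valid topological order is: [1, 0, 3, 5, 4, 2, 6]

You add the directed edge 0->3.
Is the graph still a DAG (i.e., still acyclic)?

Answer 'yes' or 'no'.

Answer: yes

Derivation:
Given toposort: [1, 0, 3, 5, 4, 2, 6]
Position of 0: index 1; position of 3: index 2
New edge 0->3: forward
Forward edge: respects the existing order. Still a DAG, same toposort still valid.
Still a DAG? yes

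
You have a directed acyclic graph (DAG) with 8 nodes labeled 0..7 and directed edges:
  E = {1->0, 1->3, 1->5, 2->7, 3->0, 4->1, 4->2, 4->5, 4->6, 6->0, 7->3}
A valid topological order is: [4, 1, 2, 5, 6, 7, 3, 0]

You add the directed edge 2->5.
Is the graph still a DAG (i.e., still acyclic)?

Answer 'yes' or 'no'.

Given toposort: [4, 1, 2, 5, 6, 7, 3, 0]
Position of 2: index 2; position of 5: index 3
New edge 2->5: forward
Forward edge: respects the existing order. Still a DAG, same toposort still valid.
Still a DAG? yes

Answer: yes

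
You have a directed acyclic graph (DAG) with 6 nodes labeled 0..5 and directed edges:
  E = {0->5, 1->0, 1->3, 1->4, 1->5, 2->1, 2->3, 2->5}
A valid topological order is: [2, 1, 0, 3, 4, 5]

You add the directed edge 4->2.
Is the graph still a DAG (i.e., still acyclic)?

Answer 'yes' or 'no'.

Given toposort: [2, 1, 0, 3, 4, 5]
Position of 4: index 4; position of 2: index 0
New edge 4->2: backward (u after v in old order)
Backward edge: old toposort is now invalid. Check if this creates a cycle.
Does 2 already reach 4? Reachable from 2: [0, 1, 2, 3, 4, 5]. YES -> cycle!
Still a DAG? no

Answer: no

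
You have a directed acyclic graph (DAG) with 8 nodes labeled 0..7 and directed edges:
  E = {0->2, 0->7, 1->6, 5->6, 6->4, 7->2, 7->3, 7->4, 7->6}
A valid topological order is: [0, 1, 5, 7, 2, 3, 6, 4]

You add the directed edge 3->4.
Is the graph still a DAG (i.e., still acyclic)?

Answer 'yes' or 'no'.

Given toposort: [0, 1, 5, 7, 2, 3, 6, 4]
Position of 3: index 5; position of 4: index 7
New edge 3->4: forward
Forward edge: respects the existing order. Still a DAG, same toposort still valid.
Still a DAG? yes

Answer: yes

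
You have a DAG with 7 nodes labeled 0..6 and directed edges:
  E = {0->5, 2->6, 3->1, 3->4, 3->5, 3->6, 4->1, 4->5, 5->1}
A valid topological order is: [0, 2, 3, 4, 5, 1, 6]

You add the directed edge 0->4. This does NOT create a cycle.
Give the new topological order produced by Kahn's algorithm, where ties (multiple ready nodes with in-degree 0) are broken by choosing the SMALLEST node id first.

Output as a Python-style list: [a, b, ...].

Answer: [0, 2, 3, 4, 5, 1, 6]

Derivation:
Old toposort: [0, 2, 3, 4, 5, 1, 6]
Added edge: 0->4
Position of 0 (0) < position of 4 (3). Old order still valid.
Run Kahn's algorithm (break ties by smallest node id):
  initial in-degrees: [0, 3, 0, 0, 2, 3, 2]
  ready (indeg=0): [0, 2, 3]
  pop 0: indeg[4]->1; indeg[5]->2 | ready=[2, 3] | order so far=[0]
  pop 2: indeg[6]->1 | ready=[3] | order so far=[0, 2]
  pop 3: indeg[1]->2; indeg[4]->0; indeg[5]->1; indeg[6]->0 | ready=[4, 6] | order so far=[0, 2, 3]
  pop 4: indeg[1]->1; indeg[5]->0 | ready=[5, 6] | order so far=[0, 2, 3, 4]
  pop 5: indeg[1]->0 | ready=[1, 6] | order so far=[0, 2, 3, 4, 5]
  pop 1: no out-edges | ready=[6] | order so far=[0, 2, 3, 4, 5, 1]
  pop 6: no out-edges | ready=[] | order so far=[0, 2, 3, 4, 5, 1, 6]
  Result: [0, 2, 3, 4, 5, 1, 6]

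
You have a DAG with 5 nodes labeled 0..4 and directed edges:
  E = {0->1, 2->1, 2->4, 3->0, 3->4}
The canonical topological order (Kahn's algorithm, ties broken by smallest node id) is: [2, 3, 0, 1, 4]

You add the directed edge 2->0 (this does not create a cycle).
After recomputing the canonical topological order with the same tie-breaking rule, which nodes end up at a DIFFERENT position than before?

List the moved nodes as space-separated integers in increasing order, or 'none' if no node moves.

Answer: none

Derivation:
Old toposort: [2, 3, 0, 1, 4]
Added edge 2->0
Recompute Kahn (smallest-id tiebreak):
  initial in-degrees: [2, 2, 0, 0, 2]
  ready (indeg=0): [2, 3]
  pop 2: indeg[0]->1; indeg[1]->1; indeg[4]->1 | ready=[3] | order so far=[2]
  pop 3: indeg[0]->0; indeg[4]->0 | ready=[0, 4] | order so far=[2, 3]
  pop 0: indeg[1]->0 | ready=[1, 4] | order so far=[2, 3, 0]
  pop 1: no out-edges | ready=[4] | order so far=[2, 3, 0, 1]
  pop 4: no out-edges | ready=[] | order so far=[2, 3, 0, 1, 4]
New canonical toposort: [2, 3, 0, 1, 4]
Compare positions:
  Node 0: index 2 -> 2 (same)
  Node 1: index 3 -> 3 (same)
  Node 2: index 0 -> 0 (same)
  Node 3: index 1 -> 1 (same)
  Node 4: index 4 -> 4 (same)
Nodes that changed position: none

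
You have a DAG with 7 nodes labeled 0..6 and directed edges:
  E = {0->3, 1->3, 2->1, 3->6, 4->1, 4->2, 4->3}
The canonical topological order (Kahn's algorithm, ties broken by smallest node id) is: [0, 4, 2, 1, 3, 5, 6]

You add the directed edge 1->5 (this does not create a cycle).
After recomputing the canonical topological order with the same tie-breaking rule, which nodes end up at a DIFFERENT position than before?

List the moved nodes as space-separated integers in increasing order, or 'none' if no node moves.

Old toposort: [0, 4, 2, 1, 3, 5, 6]
Added edge 1->5
Recompute Kahn (smallest-id tiebreak):
  initial in-degrees: [0, 2, 1, 3, 0, 1, 1]
  ready (indeg=0): [0, 4]
  pop 0: indeg[3]->2 | ready=[4] | order so far=[0]
  pop 4: indeg[1]->1; indeg[2]->0; indeg[3]->1 | ready=[2] | order so far=[0, 4]
  pop 2: indeg[1]->0 | ready=[1] | order so far=[0, 4, 2]
  pop 1: indeg[3]->0; indeg[5]->0 | ready=[3, 5] | order so far=[0, 4, 2, 1]
  pop 3: indeg[6]->0 | ready=[5, 6] | order so far=[0, 4, 2, 1, 3]
  pop 5: no out-edges | ready=[6] | order so far=[0, 4, 2, 1, 3, 5]
  pop 6: no out-edges | ready=[] | order so far=[0, 4, 2, 1, 3, 5, 6]
New canonical toposort: [0, 4, 2, 1, 3, 5, 6]
Compare positions:
  Node 0: index 0 -> 0 (same)
  Node 1: index 3 -> 3 (same)
  Node 2: index 2 -> 2 (same)
  Node 3: index 4 -> 4 (same)
  Node 4: index 1 -> 1 (same)
  Node 5: index 5 -> 5 (same)
  Node 6: index 6 -> 6 (same)
Nodes that changed position: none

Answer: none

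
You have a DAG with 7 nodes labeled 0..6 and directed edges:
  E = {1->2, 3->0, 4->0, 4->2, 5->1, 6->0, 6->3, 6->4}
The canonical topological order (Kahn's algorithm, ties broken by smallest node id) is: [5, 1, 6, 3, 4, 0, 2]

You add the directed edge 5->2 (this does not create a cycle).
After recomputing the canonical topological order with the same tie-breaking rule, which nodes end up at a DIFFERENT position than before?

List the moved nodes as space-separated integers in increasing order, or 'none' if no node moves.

Old toposort: [5, 1, 6, 3, 4, 0, 2]
Added edge 5->2
Recompute Kahn (smallest-id tiebreak):
  initial in-degrees: [3, 1, 3, 1, 1, 0, 0]
  ready (indeg=0): [5, 6]
  pop 5: indeg[1]->0; indeg[2]->2 | ready=[1, 6] | order so far=[5]
  pop 1: indeg[2]->1 | ready=[6] | order so far=[5, 1]
  pop 6: indeg[0]->2; indeg[3]->0; indeg[4]->0 | ready=[3, 4] | order so far=[5, 1, 6]
  pop 3: indeg[0]->1 | ready=[4] | order so far=[5, 1, 6, 3]
  pop 4: indeg[0]->0; indeg[2]->0 | ready=[0, 2] | order so far=[5, 1, 6, 3, 4]
  pop 0: no out-edges | ready=[2] | order so far=[5, 1, 6, 3, 4, 0]
  pop 2: no out-edges | ready=[] | order so far=[5, 1, 6, 3, 4, 0, 2]
New canonical toposort: [5, 1, 6, 3, 4, 0, 2]
Compare positions:
  Node 0: index 5 -> 5 (same)
  Node 1: index 1 -> 1 (same)
  Node 2: index 6 -> 6 (same)
  Node 3: index 3 -> 3 (same)
  Node 4: index 4 -> 4 (same)
  Node 5: index 0 -> 0 (same)
  Node 6: index 2 -> 2 (same)
Nodes that changed position: none

Answer: none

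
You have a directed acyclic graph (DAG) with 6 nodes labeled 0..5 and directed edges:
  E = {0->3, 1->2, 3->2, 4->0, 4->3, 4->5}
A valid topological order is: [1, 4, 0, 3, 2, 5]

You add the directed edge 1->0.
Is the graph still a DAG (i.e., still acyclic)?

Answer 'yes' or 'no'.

Answer: yes

Derivation:
Given toposort: [1, 4, 0, 3, 2, 5]
Position of 1: index 0; position of 0: index 2
New edge 1->0: forward
Forward edge: respects the existing order. Still a DAG, same toposort still valid.
Still a DAG? yes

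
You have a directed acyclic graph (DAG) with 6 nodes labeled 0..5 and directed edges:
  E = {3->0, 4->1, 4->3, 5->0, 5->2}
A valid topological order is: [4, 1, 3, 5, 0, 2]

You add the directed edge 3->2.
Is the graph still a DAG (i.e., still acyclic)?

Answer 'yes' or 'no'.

Given toposort: [4, 1, 3, 5, 0, 2]
Position of 3: index 2; position of 2: index 5
New edge 3->2: forward
Forward edge: respects the existing order. Still a DAG, same toposort still valid.
Still a DAG? yes

Answer: yes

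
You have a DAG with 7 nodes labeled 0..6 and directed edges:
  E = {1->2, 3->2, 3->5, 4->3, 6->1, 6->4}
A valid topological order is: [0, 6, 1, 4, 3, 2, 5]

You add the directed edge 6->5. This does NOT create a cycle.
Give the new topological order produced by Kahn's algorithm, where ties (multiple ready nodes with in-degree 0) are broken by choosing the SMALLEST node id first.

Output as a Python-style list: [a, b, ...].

Old toposort: [0, 6, 1, 4, 3, 2, 5]
Added edge: 6->5
Position of 6 (1) < position of 5 (6). Old order still valid.
Run Kahn's algorithm (break ties by smallest node id):
  initial in-degrees: [0, 1, 2, 1, 1, 2, 0]
  ready (indeg=0): [0, 6]
  pop 0: no out-edges | ready=[6] | order so far=[0]
  pop 6: indeg[1]->0; indeg[4]->0; indeg[5]->1 | ready=[1, 4] | order so far=[0, 6]
  pop 1: indeg[2]->1 | ready=[4] | order so far=[0, 6, 1]
  pop 4: indeg[3]->0 | ready=[3] | order so far=[0, 6, 1, 4]
  pop 3: indeg[2]->0; indeg[5]->0 | ready=[2, 5] | order so far=[0, 6, 1, 4, 3]
  pop 2: no out-edges | ready=[5] | order so far=[0, 6, 1, 4, 3, 2]
  pop 5: no out-edges | ready=[] | order so far=[0, 6, 1, 4, 3, 2, 5]
  Result: [0, 6, 1, 4, 3, 2, 5]

Answer: [0, 6, 1, 4, 3, 2, 5]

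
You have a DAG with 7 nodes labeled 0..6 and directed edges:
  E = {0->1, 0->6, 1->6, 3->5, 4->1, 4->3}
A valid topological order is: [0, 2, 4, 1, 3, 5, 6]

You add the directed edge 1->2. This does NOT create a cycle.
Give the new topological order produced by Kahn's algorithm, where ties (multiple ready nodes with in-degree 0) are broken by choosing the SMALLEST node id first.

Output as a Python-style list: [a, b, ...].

Old toposort: [0, 2, 4, 1, 3, 5, 6]
Added edge: 1->2
Position of 1 (3) > position of 2 (1). Must reorder: 1 must now come before 2.
Run Kahn's algorithm (break ties by smallest node id):
  initial in-degrees: [0, 2, 1, 1, 0, 1, 2]
  ready (indeg=0): [0, 4]
  pop 0: indeg[1]->1; indeg[6]->1 | ready=[4] | order so far=[0]
  pop 4: indeg[1]->0; indeg[3]->0 | ready=[1, 3] | order so far=[0, 4]
  pop 1: indeg[2]->0; indeg[6]->0 | ready=[2, 3, 6] | order so far=[0, 4, 1]
  pop 2: no out-edges | ready=[3, 6] | order so far=[0, 4, 1, 2]
  pop 3: indeg[5]->0 | ready=[5, 6] | order so far=[0, 4, 1, 2, 3]
  pop 5: no out-edges | ready=[6] | order so far=[0, 4, 1, 2, 3, 5]
  pop 6: no out-edges | ready=[] | order so far=[0, 4, 1, 2, 3, 5, 6]
  Result: [0, 4, 1, 2, 3, 5, 6]

Answer: [0, 4, 1, 2, 3, 5, 6]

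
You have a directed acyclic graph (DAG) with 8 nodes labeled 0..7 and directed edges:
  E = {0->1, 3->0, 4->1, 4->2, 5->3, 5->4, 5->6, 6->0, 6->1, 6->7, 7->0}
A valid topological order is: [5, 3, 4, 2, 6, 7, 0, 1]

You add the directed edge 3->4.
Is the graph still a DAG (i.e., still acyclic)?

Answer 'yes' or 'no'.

Given toposort: [5, 3, 4, 2, 6, 7, 0, 1]
Position of 3: index 1; position of 4: index 2
New edge 3->4: forward
Forward edge: respects the existing order. Still a DAG, same toposort still valid.
Still a DAG? yes

Answer: yes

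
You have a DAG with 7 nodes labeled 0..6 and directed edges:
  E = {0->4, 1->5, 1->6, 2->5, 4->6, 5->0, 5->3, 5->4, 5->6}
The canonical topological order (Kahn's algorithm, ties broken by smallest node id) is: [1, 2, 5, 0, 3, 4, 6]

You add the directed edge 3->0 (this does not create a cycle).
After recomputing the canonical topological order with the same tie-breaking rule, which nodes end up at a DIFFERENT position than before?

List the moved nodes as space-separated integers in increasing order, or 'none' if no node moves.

Old toposort: [1, 2, 5, 0, 3, 4, 6]
Added edge 3->0
Recompute Kahn (smallest-id tiebreak):
  initial in-degrees: [2, 0, 0, 1, 2, 2, 3]
  ready (indeg=0): [1, 2]
  pop 1: indeg[5]->1; indeg[6]->2 | ready=[2] | order so far=[1]
  pop 2: indeg[5]->0 | ready=[5] | order so far=[1, 2]
  pop 5: indeg[0]->1; indeg[3]->0; indeg[4]->1; indeg[6]->1 | ready=[3] | order so far=[1, 2, 5]
  pop 3: indeg[0]->0 | ready=[0] | order so far=[1, 2, 5, 3]
  pop 0: indeg[4]->0 | ready=[4] | order so far=[1, 2, 5, 3, 0]
  pop 4: indeg[6]->0 | ready=[6] | order so far=[1, 2, 5, 3, 0, 4]
  pop 6: no out-edges | ready=[] | order so far=[1, 2, 5, 3, 0, 4, 6]
New canonical toposort: [1, 2, 5, 3, 0, 4, 6]
Compare positions:
  Node 0: index 3 -> 4 (moved)
  Node 1: index 0 -> 0 (same)
  Node 2: index 1 -> 1 (same)
  Node 3: index 4 -> 3 (moved)
  Node 4: index 5 -> 5 (same)
  Node 5: index 2 -> 2 (same)
  Node 6: index 6 -> 6 (same)
Nodes that changed position: 0 3

Answer: 0 3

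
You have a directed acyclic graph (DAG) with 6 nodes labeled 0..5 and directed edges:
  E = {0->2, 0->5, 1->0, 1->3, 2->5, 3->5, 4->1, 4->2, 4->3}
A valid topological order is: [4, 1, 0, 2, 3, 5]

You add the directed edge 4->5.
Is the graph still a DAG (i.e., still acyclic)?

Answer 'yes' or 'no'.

Answer: yes

Derivation:
Given toposort: [4, 1, 0, 2, 3, 5]
Position of 4: index 0; position of 5: index 5
New edge 4->5: forward
Forward edge: respects the existing order. Still a DAG, same toposort still valid.
Still a DAG? yes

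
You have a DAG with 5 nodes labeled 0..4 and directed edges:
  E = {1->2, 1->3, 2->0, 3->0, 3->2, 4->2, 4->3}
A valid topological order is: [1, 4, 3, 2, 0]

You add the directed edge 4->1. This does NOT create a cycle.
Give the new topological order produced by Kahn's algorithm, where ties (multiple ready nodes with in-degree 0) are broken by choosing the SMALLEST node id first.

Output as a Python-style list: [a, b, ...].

Old toposort: [1, 4, 3, 2, 0]
Added edge: 4->1
Position of 4 (1) > position of 1 (0). Must reorder: 4 must now come before 1.
Run Kahn's algorithm (break ties by smallest node id):
  initial in-degrees: [2, 1, 3, 2, 0]
  ready (indeg=0): [4]
  pop 4: indeg[1]->0; indeg[2]->2; indeg[3]->1 | ready=[1] | order so far=[4]
  pop 1: indeg[2]->1; indeg[3]->0 | ready=[3] | order so far=[4, 1]
  pop 3: indeg[0]->1; indeg[2]->0 | ready=[2] | order so far=[4, 1, 3]
  pop 2: indeg[0]->0 | ready=[0] | order so far=[4, 1, 3, 2]
  pop 0: no out-edges | ready=[] | order so far=[4, 1, 3, 2, 0]
  Result: [4, 1, 3, 2, 0]

Answer: [4, 1, 3, 2, 0]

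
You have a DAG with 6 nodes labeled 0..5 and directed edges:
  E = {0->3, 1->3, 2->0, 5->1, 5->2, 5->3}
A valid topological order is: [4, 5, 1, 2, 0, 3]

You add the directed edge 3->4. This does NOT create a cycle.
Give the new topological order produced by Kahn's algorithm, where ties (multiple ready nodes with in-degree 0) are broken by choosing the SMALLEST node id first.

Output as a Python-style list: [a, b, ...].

Old toposort: [4, 5, 1, 2, 0, 3]
Added edge: 3->4
Position of 3 (5) > position of 4 (0). Must reorder: 3 must now come before 4.
Run Kahn's algorithm (break ties by smallest node id):
  initial in-degrees: [1, 1, 1, 3, 1, 0]
  ready (indeg=0): [5]
  pop 5: indeg[1]->0; indeg[2]->0; indeg[3]->2 | ready=[1, 2] | order so far=[5]
  pop 1: indeg[3]->1 | ready=[2] | order so far=[5, 1]
  pop 2: indeg[0]->0 | ready=[0] | order so far=[5, 1, 2]
  pop 0: indeg[3]->0 | ready=[3] | order so far=[5, 1, 2, 0]
  pop 3: indeg[4]->0 | ready=[4] | order so far=[5, 1, 2, 0, 3]
  pop 4: no out-edges | ready=[] | order so far=[5, 1, 2, 0, 3, 4]
  Result: [5, 1, 2, 0, 3, 4]

Answer: [5, 1, 2, 0, 3, 4]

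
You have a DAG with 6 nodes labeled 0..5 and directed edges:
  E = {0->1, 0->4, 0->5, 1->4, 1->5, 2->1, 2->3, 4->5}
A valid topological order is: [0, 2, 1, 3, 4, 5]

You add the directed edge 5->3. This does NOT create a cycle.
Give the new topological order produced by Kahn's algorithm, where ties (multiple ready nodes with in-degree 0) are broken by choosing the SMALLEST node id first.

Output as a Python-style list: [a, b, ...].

Answer: [0, 2, 1, 4, 5, 3]

Derivation:
Old toposort: [0, 2, 1, 3, 4, 5]
Added edge: 5->3
Position of 5 (5) > position of 3 (3). Must reorder: 5 must now come before 3.
Run Kahn's algorithm (break ties by smallest node id):
  initial in-degrees: [0, 2, 0, 2, 2, 3]
  ready (indeg=0): [0, 2]
  pop 0: indeg[1]->1; indeg[4]->1; indeg[5]->2 | ready=[2] | order so far=[0]
  pop 2: indeg[1]->0; indeg[3]->1 | ready=[1] | order so far=[0, 2]
  pop 1: indeg[4]->0; indeg[5]->1 | ready=[4] | order so far=[0, 2, 1]
  pop 4: indeg[5]->0 | ready=[5] | order so far=[0, 2, 1, 4]
  pop 5: indeg[3]->0 | ready=[3] | order so far=[0, 2, 1, 4, 5]
  pop 3: no out-edges | ready=[] | order so far=[0, 2, 1, 4, 5, 3]
  Result: [0, 2, 1, 4, 5, 3]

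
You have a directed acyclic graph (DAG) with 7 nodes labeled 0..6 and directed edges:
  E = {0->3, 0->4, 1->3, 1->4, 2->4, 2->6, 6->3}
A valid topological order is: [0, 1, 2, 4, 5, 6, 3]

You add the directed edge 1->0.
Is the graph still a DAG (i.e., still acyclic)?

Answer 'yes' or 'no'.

Answer: yes

Derivation:
Given toposort: [0, 1, 2, 4, 5, 6, 3]
Position of 1: index 1; position of 0: index 0
New edge 1->0: backward (u after v in old order)
Backward edge: old toposort is now invalid. Check if this creates a cycle.
Does 0 already reach 1? Reachable from 0: [0, 3, 4]. NO -> still a DAG (reorder needed).
Still a DAG? yes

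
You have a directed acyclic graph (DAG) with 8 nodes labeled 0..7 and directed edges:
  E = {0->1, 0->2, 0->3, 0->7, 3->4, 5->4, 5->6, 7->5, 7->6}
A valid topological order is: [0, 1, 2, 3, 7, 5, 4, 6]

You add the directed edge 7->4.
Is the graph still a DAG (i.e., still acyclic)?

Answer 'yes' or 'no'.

Answer: yes

Derivation:
Given toposort: [0, 1, 2, 3, 7, 5, 4, 6]
Position of 7: index 4; position of 4: index 6
New edge 7->4: forward
Forward edge: respects the existing order. Still a DAG, same toposort still valid.
Still a DAG? yes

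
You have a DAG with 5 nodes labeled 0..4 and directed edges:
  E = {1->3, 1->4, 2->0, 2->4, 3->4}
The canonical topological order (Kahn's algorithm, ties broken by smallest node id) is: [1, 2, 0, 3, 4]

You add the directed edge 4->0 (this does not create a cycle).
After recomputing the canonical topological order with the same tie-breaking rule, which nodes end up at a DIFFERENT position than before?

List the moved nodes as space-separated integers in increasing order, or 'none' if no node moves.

Old toposort: [1, 2, 0, 3, 4]
Added edge 4->0
Recompute Kahn (smallest-id tiebreak):
  initial in-degrees: [2, 0, 0, 1, 3]
  ready (indeg=0): [1, 2]
  pop 1: indeg[3]->0; indeg[4]->2 | ready=[2, 3] | order so far=[1]
  pop 2: indeg[0]->1; indeg[4]->1 | ready=[3] | order so far=[1, 2]
  pop 3: indeg[4]->0 | ready=[4] | order so far=[1, 2, 3]
  pop 4: indeg[0]->0 | ready=[0] | order so far=[1, 2, 3, 4]
  pop 0: no out-edges | ready=[] | order so far=[1, 2, 3, 4, 0]
New canonical toposort: [1, 2, 3, 4, 0]
Compare positions:
  Node 0: index 2 -> 4 (moved)
  Node 1: index 0 -> 0 (same)
  Node 2: index 1 -> 1 (same)
  Node 3: index 3 -> 2 (moved)
  Node 4: index 4 -> 3 (moved)
Nodes that changed position: 0 3 4

Answer: 0 3 4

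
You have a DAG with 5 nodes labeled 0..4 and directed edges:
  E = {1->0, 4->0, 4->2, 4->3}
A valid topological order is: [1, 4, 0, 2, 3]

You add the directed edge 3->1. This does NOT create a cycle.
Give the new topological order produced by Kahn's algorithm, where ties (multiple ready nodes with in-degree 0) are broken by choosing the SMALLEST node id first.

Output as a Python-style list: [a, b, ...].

Old toposort: [1, 4, 0, 2, 3]
Added edge: 3->1
Position of 3 (4) > position of 1 (0). Must reorder: 3 must now come before 1.
Run Kahn's algorithm (break ties by smallest node id):
  initial in-degrees: [2, 1, 1, 1, 0]
  ready (indeg=0): [4]
  pop 4: indeg[0]->1; indeg[2]->0; indeg[3]->0 | ready=[2, 3] | order so far=[4]
  pop 2: no out-edges | ready=[3] | order so far=[4, 2]
  pop 3: indeg[1]->0 | ready=[1] | order so far=[4, 2, 3]
  pop 1: indeg[0]->0 | ready=[0] | order so far=[4, 2, 3, 1]
  pop 0: no out-edges | ready=[] | order so far=[4, 2, 3, 1, 0]
  Result: [4, 2, 3, 1, 0]

Answer: [4, 2, 3, 1, 0]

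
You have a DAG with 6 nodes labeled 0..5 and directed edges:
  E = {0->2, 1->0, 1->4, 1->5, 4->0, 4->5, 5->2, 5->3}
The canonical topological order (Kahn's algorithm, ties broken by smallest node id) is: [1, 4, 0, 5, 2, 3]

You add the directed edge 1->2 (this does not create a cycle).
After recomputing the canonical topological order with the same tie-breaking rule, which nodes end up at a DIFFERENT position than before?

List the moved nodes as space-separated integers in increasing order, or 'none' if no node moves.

Old toposort: [1, 4, 0, 5, 2, 3]
Added edge 1->2
Recompute Kahn (smallest-id tiebreak):
  initial in-degrees: [2, 0, 3, 1, 1, 2]
  ready (indeg=0): [1]
  pop 1: indeg[0]->1; indeg[2]->2; indeg[4]->0; indeg[5]->1 | ready=[4] | order so far=[1]
  pop 4: indeg[0]->0; indeg[5]->0 | ready=[0, 5] | order so far=[1, 4]
  pop 0: indeg[2]->1 | ready=[5] | order so far=[1, 4, 0]
  pop 5: indeg[2]->0; indeg[3]->0 | ready=[2, 3] | order so far=[1, 4, 0, 5]
  pop 2: no out-edges | ready=[3] | order so far=[1, 4, 0, 5, 2]
  pop 3: no out-edges | ready=[] | order so far=[1, 4, 0, 5, 2, 3]
New canonical toposort: [1, 4, 0, 5, 2, 3]
Compare positions:
  Node 0: index 2 -> 2 (same)
  Node 1: index 0 -> 0 (same)
  Node 2: index 4 -> 4 (same)
  Node 3: index 5 -> 5 (same)
  Node 4: index 1 -> 1 (same)
  Node 5: index 3 -> 3 (same)
Nodes that changed position: none

Answer: none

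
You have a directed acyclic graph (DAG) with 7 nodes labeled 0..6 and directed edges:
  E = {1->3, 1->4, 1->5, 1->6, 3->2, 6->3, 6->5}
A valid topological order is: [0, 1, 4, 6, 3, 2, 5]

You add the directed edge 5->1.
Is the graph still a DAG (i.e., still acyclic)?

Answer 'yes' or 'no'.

Answer: no

Derivation:
Given toposort: [0, 1, 4, 6, 3, 2, 5]
Position of 5: index 6; position of 1: index 1
New edge 5->1: backward (u after v in old order)
Backward edge: old toposort is now invalid. Check if this creates a cycle.
Does 1 already reach 5? Reachable from 1: [1, 2, 3, 4, 5, 6]. YES -> cycle!
Still a DAG? no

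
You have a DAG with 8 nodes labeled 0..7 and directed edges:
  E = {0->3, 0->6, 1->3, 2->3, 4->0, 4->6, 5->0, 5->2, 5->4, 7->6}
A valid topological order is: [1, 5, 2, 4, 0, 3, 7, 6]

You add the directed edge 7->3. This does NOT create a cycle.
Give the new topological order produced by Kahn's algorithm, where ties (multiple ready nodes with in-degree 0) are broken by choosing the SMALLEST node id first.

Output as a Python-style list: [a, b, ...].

Answer: [1, 5, 2, 4, 0, 7, 3, 6]

Derivation:
Old toposort: [1, 5, 2, 4, 0, 3, 7, 6]
Added edge: 7->3
Position of 7 (6) > position of 3 (5). Must reorder: 7 must now come before 3.
Run Kahn's algorithm (break ties by smallest node id):
  initial in-degrees: [2, 0, 1, 4, 1, 0, 3, 0]
  ready (indeg=0): [1, 5, 7]
  pop 1: indeg[3]->3 | ready=[5, 7] | order so far=[1]
  pop 5: indeg[0]->1; indeg[2]->0; indeg[4]->0 | ready=[2, 4, 7] | order so far=[1, 5]
  pop 2: indeg[3]->2 | ready=[4, 7] | order so far=[1, 5, 2]
  pop 4: indeg[0]->0; indeg[6]->2 | ready=[0, 7] | order so far=[1, 5, 2, 4]
  pop 0: indeg[3]->1; indeg[6]->1 | ready=[7] | order so far=[1, 5, 2, 4, 0]
  pop 7: indeg[3]->0; indeg[6]->0 | ready=[3, 6] | order so far=[1, 5, 2, 4, 0, 7]
  pop 3: no out-edges | ready=[6] | order so far=[1, 5, 2, 4, 0, 7, 3]
  pop 6: no out-edges | ready=[] | order so far=[1, 5, 2, 4, 0, 7, 3, 6]
  Result: [1, 5, 2, 4, 0, 7, 3, 6]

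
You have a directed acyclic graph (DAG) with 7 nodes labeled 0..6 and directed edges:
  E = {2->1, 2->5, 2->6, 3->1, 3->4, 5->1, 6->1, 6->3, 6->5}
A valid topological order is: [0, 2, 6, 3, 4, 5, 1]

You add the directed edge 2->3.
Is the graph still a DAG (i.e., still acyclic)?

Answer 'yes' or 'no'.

Answer: yes

Derivation:
Given toposort: [0, 2, 6, 3, 4, 5, 1]
Position of 2: index 1; position of 3: index 3
New edge 2->3: forward
Forward edge: respects the existing order. Still a DAG, same toposort still valid.
Still a DAG? yes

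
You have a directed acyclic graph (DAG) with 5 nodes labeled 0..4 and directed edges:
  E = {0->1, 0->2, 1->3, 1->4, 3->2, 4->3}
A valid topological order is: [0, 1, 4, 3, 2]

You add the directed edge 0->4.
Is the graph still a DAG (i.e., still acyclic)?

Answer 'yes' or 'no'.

Answer: yes

Derivation:
Given toposort: [0, 1, 4, 3, 2]
Position of 0: index 0; position of 4: index 2
New edge 0->4: forward
Forward edge: respects the existing order. Still a DAG, same toposort still valid.
Still a DAG? yes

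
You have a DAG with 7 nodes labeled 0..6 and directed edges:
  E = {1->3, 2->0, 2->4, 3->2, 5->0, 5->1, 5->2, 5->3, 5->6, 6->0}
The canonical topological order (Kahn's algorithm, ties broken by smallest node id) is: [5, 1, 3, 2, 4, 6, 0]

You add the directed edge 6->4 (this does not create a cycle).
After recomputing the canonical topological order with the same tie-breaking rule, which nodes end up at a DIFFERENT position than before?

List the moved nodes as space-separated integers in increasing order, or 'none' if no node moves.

Old toposort: [5, 1, 3, 2, 4, 6, 0]
Added edge 6->4
Recompute Kahn (smallest-id tiebreak):
  initial in-degrees: [3, 1, 2, 2, 2, 0, 1]
  ready (indeg=0): [5]
  pop 5: indeg[0]->2; indeg[1]->0; indeg[2]->1; indeg[3]->1; indeg[6]->0 | ready=[1, 6] | order so far=[5]
  pop 1: indeg[3]->0 | ready=[3, 6] | order so far=[5, 1]
  pop 3: indeg[2]->0 | ready=[2, 6] | order so far=[5, 1, 3]
  pop 2: indeg[0]->1; indeg[4]->1 | ready=[6] | order so far=[5, 1, 3, 2]
  pop 6: indeg[0]->0; indeg[4]->0 | ready=[0, 4] | order so far=[5, 1, 3, 2, 6]
  pop 0: no out-edges | ready=[4] | order so far=[5, 1, 3, 2, 6, 0]
  pop 4: no out-edges | ready=[] | order so far=[5, 1, 3, 2, 6, 0, 4]
New canonical toposort: [5, 1, 3, 2, 6, 0, 4]
Compare positions:
  Node 0: index 6 -> 5 (moved)
  Node 1: index 1 -> 1 (same)
  Node 2: index 3 -> 3 (same)
  Node 3: index 2 -> 2 (same)
  Node 4: index 4 -> 6 (moved)
  Node 5: index 0 -> 0 (same)
  Node 6: index 5 -> 4 (moved)
Nodes that changed position: 0 4 6

Answer: 0 4 6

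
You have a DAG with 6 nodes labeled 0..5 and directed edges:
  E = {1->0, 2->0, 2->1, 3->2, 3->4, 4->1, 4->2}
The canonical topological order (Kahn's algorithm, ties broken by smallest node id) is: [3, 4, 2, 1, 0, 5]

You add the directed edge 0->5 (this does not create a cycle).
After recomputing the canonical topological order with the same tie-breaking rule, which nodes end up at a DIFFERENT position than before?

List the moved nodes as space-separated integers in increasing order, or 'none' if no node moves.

Answer: none

Derivation:
Old toposort: [3, 4, 2, 1, 0, 5]
Added edge 0->5
Recompute Kahn (smallest-id tiebreak):
  initial in-degrees: [2, 2, 2, 0, 1, 1]
  ready (indeg=0): [3]
  pop 3: indeg[2]->1; indeg[4]->0 | ready=[4] | order so far=[3]
  pop 4: indeg[1]->1; indeg[2]->0 | ready=[2] | order so far=[3, 4]
  pop 2: indeg[0]->1; indeg[1]->0 | ready=[1] | order so far=[3, 4, 2]
  pop 1: indeg[0]->0 | ready=[0] | order so far=[3, 4, 2, 1]
  pop 0: indeg[5]->0 | ready=[5] | order so far=[3, 4, 2, 1, 0]
  pop 5: no out-edges | ready=[] | order so far=[3, 4, 2, 1, 0, 5]
New canonical toposort: [3, 4, 2, 1, 0, 5]
Compare positions:
  Node 0: index 4 -> 4 (same)
  Node 1: index 3 -> 3 (same)
  Node 2: index 2 -> 2 (same)
  Node 3: index 0 -> 0 (same)
  Node 4: index 1 -> 1 (same)
  Node 5: index 5 -> 5 (same)
Nodes that changed position: none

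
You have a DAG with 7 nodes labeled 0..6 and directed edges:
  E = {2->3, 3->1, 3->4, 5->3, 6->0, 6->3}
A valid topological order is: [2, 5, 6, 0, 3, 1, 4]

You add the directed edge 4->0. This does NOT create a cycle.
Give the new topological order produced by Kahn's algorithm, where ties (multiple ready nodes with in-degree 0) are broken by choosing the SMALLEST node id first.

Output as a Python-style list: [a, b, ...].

Answer: [2, 5, 6, 3, 1, 4, 0]

Derivation:
Old toposort: [2, 5, 6, 0, 3, 1, 4]
Added edge: 4->0
Position of 4 (6) > position of 0 (3). Must reorder: 4 must now come before 0.
Run Kahn's algorithm (break ties by smallest node id):
  initial in-degrees: [2, 1, 0, 3, 1, 0, 0]
  ready (indeg=0): [2, 5, 6]
  pop 2: indeg[3]->2 | ready=[5, 6] | order so far=[2]
  pop 5: indeg[3]->1 | ready=[6] | order so far=[2, 5]
  pop 6: indeg[0]->1; indeg[3]->0 | ready=[3] | order so far=[2, 5, 6]
  pop 3: indeg[1]->0; indeg[4]->0 | ready=[1, 4] | order so far=[2, 5, 6, 3]
  pop 1: no out-edges | ready=[4] | order so far=[2, 5, 6, 3, 1]
  pop 4: indeg[0]->0 | ready=[0] | order so far=[2, 5, 6, 3, 1, 4]
  pop 0: no out-edges | ready=[] | order so far=[2, 5, 6, 3, 1, 4, 0]
  Result: [2, 5, 6, 3, 1, 4, 0]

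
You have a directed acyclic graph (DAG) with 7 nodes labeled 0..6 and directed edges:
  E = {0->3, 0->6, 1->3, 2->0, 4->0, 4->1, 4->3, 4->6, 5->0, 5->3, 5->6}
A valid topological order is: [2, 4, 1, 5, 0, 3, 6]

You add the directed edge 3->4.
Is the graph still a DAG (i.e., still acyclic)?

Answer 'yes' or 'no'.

Given toposort: [2, 4, 1, 5, 0, 3, 6]
Position of 3: index 5; position of 4: index 1
New edge 3->4: backward (u after v in old order)
Backward edge: old toposort is now invalid. Check if this creates a cycle.
Does 4 already reach 3? Reachable from 4: [0, 1, 3, 4, 6]. YES -> cycle!
Still a DAG? no

Answer: no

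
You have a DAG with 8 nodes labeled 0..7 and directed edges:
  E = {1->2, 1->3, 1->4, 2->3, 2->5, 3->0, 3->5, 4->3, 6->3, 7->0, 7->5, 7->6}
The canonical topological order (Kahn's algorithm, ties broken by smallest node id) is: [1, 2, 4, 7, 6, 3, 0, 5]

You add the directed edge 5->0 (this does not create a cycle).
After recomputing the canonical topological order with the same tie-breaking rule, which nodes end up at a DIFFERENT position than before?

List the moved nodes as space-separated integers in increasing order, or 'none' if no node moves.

Answer: 0 5

Derivation:
Old toposort: [1, 2, 4, 7, 6, 3, 0, 5]
Added edge 5->0
Recompute Kahn (smallest-id tiebreak):
  initial in-degrees: [3, 0, 1, 4, 1, 3, 1, 0]
  ready (indeg=0): [1, 7]
  pop 1: indeg[2]->0; indeg[3]->3; indeg[4]->0 | ready=[2, 4, 7] | order so far=[1]
  pop 2: indeg[3]->2; indeg[5]->2 | ready=[4, 7] | order so far=[1, 2]
  pop 4: indeg[3]->1 | ready=[7] | order so far=[1, 2, 4]
  pop 7: indeg[0]->2; indeg[5]->1; indeg[6]->0 | ready=[6] | order so far=[1, 2, 4, 7]
  pop 6: indeg[3]->0 | ready=[3] | order so far=[1, 2, 4, 7, 6]
  pop 3: indeg[0]->1; indeg[5]->0 | ready=[5] | order so far=[1, 2, 4, 7, 6, 3]
  pop 5: indeg[0]->0 | ready=[0] | order so far=[1, 2, 4, 7, 6, 3, 5]
  pop 0: no out-edges | ready=[] | order so far=[1, 2, 4, 7, 6, 3, 5, 0]
New canonical toposort: [1, 2, 4, 7, 6, 3, 5, 0]
Compare positions:
  Node 0: index 6 -> 7 (moved)
  Node 1: index 0 -> 0 (same)
  Node 2: index 1 -> 1 (same)
  Node 3: index 5 -> 5 (same)
  Node 4: index 2 -> 2 (same)
  Node 5: index 7 -> 6 (moved)
  Node 6: index 4 -> 4 (same)
  Node 7: index 3 -> 3 (same)
Nodes that changed position: 0 5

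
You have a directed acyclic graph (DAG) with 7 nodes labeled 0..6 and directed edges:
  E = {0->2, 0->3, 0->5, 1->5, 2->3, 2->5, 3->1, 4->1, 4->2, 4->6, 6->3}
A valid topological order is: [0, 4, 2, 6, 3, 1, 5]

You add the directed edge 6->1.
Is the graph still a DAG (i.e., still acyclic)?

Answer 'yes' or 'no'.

Answer: yes

Derivation:
Given toposort: [0, 4, 2, 6, 3, 1, 5]
Position of 6: index 3; position of 1: index 5
New edge 6->1: forward
Forward edge: respects the existing order. Still a DAG, same toposort still valid.
Still a DAG? yes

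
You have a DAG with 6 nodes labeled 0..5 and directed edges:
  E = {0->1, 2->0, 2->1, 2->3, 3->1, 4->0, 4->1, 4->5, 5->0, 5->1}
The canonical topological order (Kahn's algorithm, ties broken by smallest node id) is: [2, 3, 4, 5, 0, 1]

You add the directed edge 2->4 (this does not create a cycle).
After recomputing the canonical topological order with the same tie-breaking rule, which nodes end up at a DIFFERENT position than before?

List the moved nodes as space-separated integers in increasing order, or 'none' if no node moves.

Old toposort: [2, 3, 4, 5, 0, 1]
Added edge 2->4
Recompute Kahn (smallest-id tiebreak):
  initial in-degrees: [3, 5, 0, 1, 1, 1]
  ready (indeg=0): [2]
  pop 2: indeg[0]->2; indeg[1]->4; indeg[3]->0; indeg[4]->0 | ready=[3, 4] | order so far=[2]
  pop 3: indeg[1]->3 | ready=[4] | order so far=[2, 3]
  pop 4: indeg[0]->1; indeg[1]->2; indeg[5]->0 | ready=[5] | order so far=[2, 3, 4]
  pop 5: indeg[0]->0; indeg[1]->1 | ready=[0] | order so far=[2, 3, 4, 5]
  pop 0: indeg[1]->0 | ready=[1] | order so far=[2, 3, 4, 5, 0]
  pop 1: no out-edges | ready=[] | order so far=[2, 3, 4, 5, 0, 1]
New canonical toposort: [2, 3, 4, 5, 0, 1]
Compare positions:
  Node 0: index 4 -> 4 (same)
  Node 1: index 5 -> 5 (same)
  Node 2: index 0 -> 0 (same)
  Node 3: index 1 -> 1 (same)
  Node 4: index 2 -> 2 (same)
  Node 5: index 3 -> 3 (same)
Nodes that changed position: none

Answer: none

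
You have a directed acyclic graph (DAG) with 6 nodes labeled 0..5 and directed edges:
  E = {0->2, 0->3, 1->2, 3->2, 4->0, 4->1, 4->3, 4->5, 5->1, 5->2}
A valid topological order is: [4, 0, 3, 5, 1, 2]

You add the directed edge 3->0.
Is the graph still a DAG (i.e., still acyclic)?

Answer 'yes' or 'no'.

Answer: no

Derivation:
Given toposort: [4, 0, 3, 5, 1, 2]
Position of 3: index 2; position of 0: index 1
New edge 3->0: backward (u after v in old order)
Backward edge: old toposort is now invalid. Check if this creates a cycle.
Does 0 already reach 3? Reachable from 0: [0, 2, 3]. YES -> cycle!
Still a DAG? no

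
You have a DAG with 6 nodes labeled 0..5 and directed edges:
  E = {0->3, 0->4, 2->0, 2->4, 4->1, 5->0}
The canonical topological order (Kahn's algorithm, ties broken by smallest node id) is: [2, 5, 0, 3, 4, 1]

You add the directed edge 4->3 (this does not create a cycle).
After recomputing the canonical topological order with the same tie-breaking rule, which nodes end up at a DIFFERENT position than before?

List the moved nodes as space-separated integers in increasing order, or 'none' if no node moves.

Answer: 1 3 4

Derivation:
Old toposort: [2, 5, 0, 3, 4, 1]
Added edge 4->3
Recompute Kahn (smallest-id tiebreak):
  initial in-degrees: [2, 1, 0, 2, 2, 0]
  ready (indeg=0): [2, 5]
  pop 2: indeg[0]->1; indeg[4]->1 | ready=[5] | order so far=[2]
  pop 5: indeg[0]->0 | ready=[0] | order so far=[2, 5]
  pop 0: indeg[3]->1; indeg[4]->0 | ready=[4] | order so far=[2, 5, 0]
  pop 4: indeg[1]->0; indeg[3]->0 | ready=[1, 3] | order so far=[2, 5, 0, 4]
  pop 1: no out-edges | ready=[3] | order so far=[2, 5, 0, 4, 1]
  pop 3: no out-edges | ready=[] | order so far=[2, 5, 0, 4, 1, 3]
New canonical toposort: [2, 5, 0, 4, 1, 3]
Compare positions:
  Node 0: index 2 -> 2 (same)
  Node 1: index 5 -> 4 (moved)
  Node 2: index 0 -> 0 (same)
  Node 3: index 3 -> 5 (moved)
  Node 4: index 4 -> 3 (moved)
  Node 5: index 1 -> 1 (same)
Nodes that changed position: 1 3 4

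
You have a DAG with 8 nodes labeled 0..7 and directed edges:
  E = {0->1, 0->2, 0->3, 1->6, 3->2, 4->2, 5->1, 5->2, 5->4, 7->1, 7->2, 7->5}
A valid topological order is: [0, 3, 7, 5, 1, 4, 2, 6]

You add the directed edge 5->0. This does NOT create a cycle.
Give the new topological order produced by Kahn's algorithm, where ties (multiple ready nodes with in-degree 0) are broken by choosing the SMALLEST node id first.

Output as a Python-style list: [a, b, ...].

Old toposort: [0, 3, 7, 5, 1, 4, 2, 6]
Added edge: 5->0
Position of 5 (3) > position of 0 (0). Must reorder: 5 must now come before 0.
Run Kahn's algorithm (break ties by smallest node id):
  initial in-degrees: [1, 3, 5, 1, 1, 1, 1, 0]
  ready (indeg=0): [7]
  pop 7: indeg[1]->2; indeg[2]->4; indeg[5]->0 | ready=[5] | order so far=[7]
  pop 5: indeg[0]->0; indeg[1]->1; indeg[2]->3; indeg[4]->0 | ready=[0, 4] | order so far=[7, 5]
  pop 0: indeg[1]->0; indeg[2]->2; indeg[3]->0 | ready=[1, 3, 4] | order so far=[7, 5, 0]
  pop 1: indeg[6]->0 | ready=[3, 4, 6] | order so far=[7, 5, 0, 1]
  pop 3: indeg[2]->1 | ready=[4, 6] | order so far=[7, 5, 0, 1, 3]
  pop 4: indeg[2]->0 | ready=[2, 6] | order so far=[7, 5, 0, 1, 3, 4]
  pop 2: no out-edges | ready=[6] | order so far=[7, 5, 0, 1, 3, 4, 2]
  pop 6: no out-edges | ready=[] | order so far=[7, 5, 0, 1, 3, 4, 2, 6]
  Result: [7, 5, 0, 1, 3, 4, 2, 6]

Answer: [7, 5, 0, 1, 3, 4, 2, 6]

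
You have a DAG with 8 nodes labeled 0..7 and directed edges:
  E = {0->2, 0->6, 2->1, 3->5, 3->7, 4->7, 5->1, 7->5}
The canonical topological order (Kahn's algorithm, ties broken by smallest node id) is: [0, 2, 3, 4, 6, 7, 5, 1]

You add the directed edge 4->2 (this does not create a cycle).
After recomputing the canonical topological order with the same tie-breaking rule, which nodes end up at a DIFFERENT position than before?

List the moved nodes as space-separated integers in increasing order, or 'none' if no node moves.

Answer: 2 3 4

Derivation:
Old toposort: [0, 2, 3, 4, 6, 7, 5, 1]
Added edge 4->2
Recompute Kahn (smallest-id tiebreak):
  initial in-degrees: [0, 2, 2, 0, 0, 2, 1, 2]
  ready (indeg=0): [0, 3, 4]
  pop 0: indeg[2]->1; indeg[6]->0 | ready=[3, 4, 6] | order so far=[0]
  pop 3: indeg[5]->1; indeg[7]->1 | ready=[4, 6] | order so far=[0, 3]
  pop 4: indeg[2]->0; indeg[7]->0 | ready=[2, 6, 7] | order so far=[0, 3, 4]
  pop 2: indeg[1]->1 | ready=[6, 7] | order so far=[0, 3, 4, 2]
  pop 6: no out-edges | ready=[7] | order so far=[0, 3, 4, 2, 6]
  pop 7: indeg[5]->0 | ready=[5] | order so far=[0, 3, 4, 2, 6, 7]
  pop 5: indeg[1]->0 | ready=[1] | order so far=[0, 3, 4, 2, 6, 7, 5]
  pop 1: no out-edges | ready=[] | order so far=[0, 3, 4, 2, 6, 7, 5, 1]
New canonical toposort: [0, 3, 4, 2, 6, 7, 5, 1]
Compare positions:
  Node 0: index 0 -> 0 (same)
  Node 1: index 7 -> 7 (same)
  Node 2: index 1 -> 3 (moved)
  Node 3: index 2 -> 1 (moved)
  Node 4: index 3 -> 2 (moved)
  Node 5: index 6 -> 6 (same)
  Node 6: index 4 -> 4 (same)
  Node 7: index 5 -> 5 (same)
Nodes that changed position: 2 3 4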